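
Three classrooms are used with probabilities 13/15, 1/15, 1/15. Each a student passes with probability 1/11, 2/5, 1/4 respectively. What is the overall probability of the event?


P(A) = P(A|B1)P(B1) + P(A|B2)P(B2) + P(A|B3)P(B3)
= 1/11*13/15 + 2/5*1/15 + 1/4*1/15
= 13/165 + 2/75 + 1/60 = 403/3300

403/3300


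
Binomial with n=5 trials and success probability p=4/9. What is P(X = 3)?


P(X=3) = C(5,3) * p^3 * (1-p)^2
= 10 * 64/729 * 25/81
= 16000/59049

16000/59049


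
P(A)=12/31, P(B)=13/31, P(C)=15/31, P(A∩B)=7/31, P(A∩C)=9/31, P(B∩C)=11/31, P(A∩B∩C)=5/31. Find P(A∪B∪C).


P(A∪B∪C) = P(A)+P(B)+P(C) - P(AB)-P(AC)-P(BC) + P(ABC)
= 12/31+13/31+15/31 - 7/31-9/31-11/31 + 5/31
= 18/31

18/31


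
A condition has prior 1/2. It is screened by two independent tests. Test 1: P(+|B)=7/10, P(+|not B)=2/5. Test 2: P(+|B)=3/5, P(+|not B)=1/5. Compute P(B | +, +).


After test 1: P(+) = 7/10*1/2 + 2/5*1/2 = 11/20
P(B|+) = (7/20)/(11/20) = 7/11
After test 2 (use post1 as new prior): P(+) = 3/5*7/11 + 1/5*4/11 = 5/11
P(B|+,+) = (21/55)/(5/11) = 21/25

21/25


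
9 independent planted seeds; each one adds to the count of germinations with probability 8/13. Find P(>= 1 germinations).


P(at least one) = 1 - P(none)
P(none) = (1 - 8/13)^9 = (5/13)^9 = 1953125/10604499373
P(at least one) = 1 - 1953125/10604499373 = 10602546248/10604499373

10602546248/10604499373


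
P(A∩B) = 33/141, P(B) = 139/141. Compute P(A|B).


P(A|B) = P(A∩B)/P(B) = (33/141)/(139/141) = 33/139

33/139


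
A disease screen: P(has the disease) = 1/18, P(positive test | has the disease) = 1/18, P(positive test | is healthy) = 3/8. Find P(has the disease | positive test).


P(A) = P(A|B)P(B) + P(A|B')P(B') = 1/18*1/18 + 3/8*17/18 = 463/1296
P(B|A) = P(A|B)P(B)/P(A) = (1/324)/(463/1296) = 4/463

4/463


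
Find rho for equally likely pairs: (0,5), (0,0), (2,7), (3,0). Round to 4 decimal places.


Cov(X,Y) = -0.2500, Var(X) = 1.6875, Var(Y) = 9.5000
rho = Cov/(sqrt(VarX)*sqrt(VarY)) = -0.0624

-0.0624


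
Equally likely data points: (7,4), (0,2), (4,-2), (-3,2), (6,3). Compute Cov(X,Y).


E[X]=14/5, E[Y]=9/5, E[XY]=32/5
Cov(X,Y) = E[XY] - E[X]E[Y] = 32/5 - 14/5*9/5 = 34/25

34/25


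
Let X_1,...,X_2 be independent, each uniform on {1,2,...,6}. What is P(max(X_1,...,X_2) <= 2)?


P(max <= 2) = P(all X_i <= 2) = (P(X_1 <= 2))^2
= (2/6)^2 = (1/3)^2 = 1/9

1/9


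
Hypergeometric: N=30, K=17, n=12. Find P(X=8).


P(X=8) = C(17,8)*C(13,4) / C(30,12)
= 24310*715 / 86493225
= 17381650/86493225 = 53482/266133

53482/266133


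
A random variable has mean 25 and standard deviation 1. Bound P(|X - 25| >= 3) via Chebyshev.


k = 3/1 = 3
Chebyshev: P(|X-mu| >= k*sigma) <= 1/k^2 = 1/3^2 = 1/9

1/9


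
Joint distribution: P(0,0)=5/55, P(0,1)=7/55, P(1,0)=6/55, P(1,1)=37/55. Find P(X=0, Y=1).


Read from table: P(X=0, Y=1) = 7/55

7/55


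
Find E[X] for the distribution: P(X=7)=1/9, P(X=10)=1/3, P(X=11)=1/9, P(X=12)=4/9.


E[X] = sum(x * P(x))
= 7*1/9 + 10*1/3 + 11*1/9 + 12*4/9
= 32/3

32/3


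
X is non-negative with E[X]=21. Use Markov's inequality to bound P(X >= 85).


Markov: P(X >= a) <= E[X]/a
P(X >= 85) <= 21/85

21/85


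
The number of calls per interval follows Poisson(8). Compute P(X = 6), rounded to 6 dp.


P(X=6) = e^(-8) * 8^6 / 6!
≈ 0.0003354626279 * 262144 / 720
≈ 0.122138

0.122138


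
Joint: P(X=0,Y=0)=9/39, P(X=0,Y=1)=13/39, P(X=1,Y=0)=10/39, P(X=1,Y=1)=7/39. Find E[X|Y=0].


P(Y=0) = 19/39
E[X|Y=0] = (0*9 + 1*10)/19 = 10/19

10/19


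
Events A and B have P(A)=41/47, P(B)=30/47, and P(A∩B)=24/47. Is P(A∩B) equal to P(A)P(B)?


P(A)*P(B) = 41/47*30/47 = 1230/2209
P(A∩B) = 24/47 != 1230/2209, so not independent

No, A and B are not independent


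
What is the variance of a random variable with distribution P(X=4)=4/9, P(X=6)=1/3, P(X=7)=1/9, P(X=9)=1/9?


E[X] = 50/9, E[X^2] = 302/9
Var(X) = E[X^2] - (E[X])^2 = 302/9 - (50/9)^2 = 218/81

218/81


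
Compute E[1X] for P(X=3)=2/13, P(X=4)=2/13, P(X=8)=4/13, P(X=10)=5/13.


E[1X] = sum(g(x)*P(x))
= 3*2/13 + 4*2/13 + 8*4/13 + 10*5/13
= 96/13

96/13


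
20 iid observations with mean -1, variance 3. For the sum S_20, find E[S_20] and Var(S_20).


E[S_n] = n*mu = 20*-1 = -20
Var(S_n) = n*sigma^2 = 20*3 = 60

E[S_20]=-20, Var(S_20)=60


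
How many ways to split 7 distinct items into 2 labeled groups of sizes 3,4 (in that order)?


7! = 5040
Denominator: 3!=6 * 4!=24
Coefficient = 5040 / 144 = 35

35


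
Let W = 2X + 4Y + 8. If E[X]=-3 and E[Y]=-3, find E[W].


E[2X + 4Y + 8] = 2*E[X] + 4*E[Y] + 8
= (2)*(-3) + (4)*(-3) + (8)
= -6 - 12 + 8 = -10

-10


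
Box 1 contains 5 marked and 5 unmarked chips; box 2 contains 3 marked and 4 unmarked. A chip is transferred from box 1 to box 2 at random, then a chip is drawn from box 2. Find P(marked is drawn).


P(transfer marked) = 5/10 = 1/2; P(transfer unmarked) = 1/2
If marked transferred: Urn II has 4 marked of 8, so P(marked|marked moved) = 1/2
If unmarked transferred: Urn II has 3 marked of 8, so P(marked|unmarked moved) = 3/8
By total probability: P(marked) = 1/2*1/2 + 1/2*3/8 = 7/16

7/16


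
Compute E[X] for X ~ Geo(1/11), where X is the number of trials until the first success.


For geometric (trials until first success), E[X] = 1/p = 1/(1/11) = 11

11


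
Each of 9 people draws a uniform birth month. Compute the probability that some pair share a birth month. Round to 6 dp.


P(all different) = prod((12-i)/12 for i=0..8) = 0.015472
P(at least one match) = 1 - 0.015472 = 0.984528

0.984528


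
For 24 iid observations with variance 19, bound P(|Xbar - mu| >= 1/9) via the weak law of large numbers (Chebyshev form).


Var(Xbar) = Var(X)/n = 19/24
Chebyshev: P(|Xbar-mu| >= 1/9) <= Var(Xbar)/(1/9)^2 = (19/24)/(1/81) = 513/8
Bound exceeds 1, so trivial bound: 1

1


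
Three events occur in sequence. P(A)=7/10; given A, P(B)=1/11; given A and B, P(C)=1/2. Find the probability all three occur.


P(A∩B∩C) = P(A) * P(B|A) * P(C|A∩B)
= 7/10 * 1/11 * 1/2
= 7/110 * 1/2 = 7/220

7/220


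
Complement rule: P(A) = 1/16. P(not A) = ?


P(A') = 1 - P(A) = 1 - 1/16 = 15/16

15/16


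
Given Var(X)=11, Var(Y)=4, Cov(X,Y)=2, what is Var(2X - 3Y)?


Var(2X - 3Y) = 2^2*Var(X) + (-3)^2*Var(Y) + 2*2*(-3)*Cov(X,Y)
= 4*11 + 9*4 - 12*2
= 44 + 36 - 24 = 56

56


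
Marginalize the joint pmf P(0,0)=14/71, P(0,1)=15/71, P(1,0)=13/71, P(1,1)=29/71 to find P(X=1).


P(X=1) = P(1,0)+P(1,1) = 13/71 + 29/71 = 42/71

42/71


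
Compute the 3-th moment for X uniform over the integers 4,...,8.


E[X^3] = (1/5) * sum(x^3 for x=4..8)
= 1260/5 = 252

252


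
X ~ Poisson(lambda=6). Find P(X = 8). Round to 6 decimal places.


P(X=8) = e^(-6) * 6^8 / 8!
≈ 0.002478752177 * 1679616 / 40320
≈ 0.103258

0.103258


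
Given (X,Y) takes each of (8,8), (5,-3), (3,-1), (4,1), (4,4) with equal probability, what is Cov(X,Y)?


E[X]=24/5, E[Y]=9/5, E[XY]=66/5
Cov(X,Y) = E[XY] - E[X]E[Y] = 66/5 - 24/5*9/5 = 114/25

114/25


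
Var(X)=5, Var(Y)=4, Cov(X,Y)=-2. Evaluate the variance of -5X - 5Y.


Var(-5X - 5Y) = (-5)^2*Var(X) + (-5)^2*Var(Y) + 2*(-5)*(-5)*Cov(X,Y)
= 25*5 + 25*4 + 50*(-2)
= 125 + 100 - 100 = 125

125


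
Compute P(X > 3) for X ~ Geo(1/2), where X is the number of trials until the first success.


P(X > 3) = P(first 3 trials all fail) = (1-p)^3 = (1/2)^3 = 1/8

1/8


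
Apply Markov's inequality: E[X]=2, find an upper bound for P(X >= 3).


Markov: P(X >= a) <= E[X]/a
P(X >= 3) <= 2/3

2/3


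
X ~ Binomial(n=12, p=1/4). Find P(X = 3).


P(X=3) = C(12,3) * p^3 * (1-p)^9
= 220 * 1/64 * 19683/262144
= 1082565/4194304

1082565/4194304


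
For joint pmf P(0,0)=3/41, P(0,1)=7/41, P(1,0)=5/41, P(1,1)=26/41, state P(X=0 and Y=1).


Read from table: P(X=0, Y=1) = 7/41

7/41


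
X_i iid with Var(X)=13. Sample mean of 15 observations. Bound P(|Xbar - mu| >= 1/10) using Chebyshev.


Var(Xbar) = Var(X)/n = 13/15
Chebyshev: P(|Xbar-mu| >= 1/10) <= Var(Xbar)/(1/10)^2 = (13/15)/(1/100) = 260/3
Bound exceeds 1, so trivial bound: 1

1


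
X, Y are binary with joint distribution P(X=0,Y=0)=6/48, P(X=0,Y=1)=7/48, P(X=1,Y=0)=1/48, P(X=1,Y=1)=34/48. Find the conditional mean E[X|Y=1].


P(Y=1) = 41/48
E[X|Y=1] = (0*7 + 1*34)/41 = 34/41

34/41


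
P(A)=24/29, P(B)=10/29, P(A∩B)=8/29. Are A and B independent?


P(A)*P(B) = 24/29*10/29 = 240/841
P(A∩B) = 8/29 != 240/841, so not independent

No, A and B are not independent


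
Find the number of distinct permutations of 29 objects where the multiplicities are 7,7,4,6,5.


29! = 8841761993739701954543616000000
Denominator: 7!=5040 * 7!=5040 * 4!=24 * 6!=720 * 5!=120
Coefficient = 8841761993739701954543616000000 / 52672757760000 = 167862142970121600

167862142970121600


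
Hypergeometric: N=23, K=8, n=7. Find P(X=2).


P(X=2) = C(8,2)*C(15,5) / C(23,7)
= 28*3003 / 245157
= 84084/245157 = 2548/7429

2548/7429


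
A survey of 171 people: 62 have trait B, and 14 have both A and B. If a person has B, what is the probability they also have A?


P(A|B) = P(A∩B)/P(B) = (14/171)/(62/171) = 14/62 = 7/31

7/31


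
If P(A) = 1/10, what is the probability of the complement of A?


P(A') = 1 - P(A) = 1 - 1/10 = 9/10

9/10


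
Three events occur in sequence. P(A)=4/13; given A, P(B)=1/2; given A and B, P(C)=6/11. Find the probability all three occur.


P(A∩B∩C) = P(A) * P(B|A) * P(C|A∩B)
= 4/13 * 1/2 * 6/11
= 2/13 * 6/11 = 12/143

12/143


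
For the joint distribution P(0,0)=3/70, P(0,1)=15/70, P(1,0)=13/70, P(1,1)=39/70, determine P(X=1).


P(X=1) = P(1,0)+P(1,1) = 13/70 + 39/70 = 52/70 = 26/35

26/35


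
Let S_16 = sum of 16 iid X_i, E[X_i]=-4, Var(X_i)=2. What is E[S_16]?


E[S_n] = n*E[X_1] = 16*-4 = -64

-64


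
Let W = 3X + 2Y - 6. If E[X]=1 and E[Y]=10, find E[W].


E[3X + 2Y - 6] = 3*E[X] + 2*E[Y] - 6
= (3)*(1) + (2)*(10) + (-6)
= 3 + 20 - 6 = 17

17


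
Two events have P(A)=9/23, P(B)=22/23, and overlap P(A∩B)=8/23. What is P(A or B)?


P(A∪B) = P(A) + P(B) - P(A∩B)
= 9/23 + 22/23 - 8/23 = 1

1


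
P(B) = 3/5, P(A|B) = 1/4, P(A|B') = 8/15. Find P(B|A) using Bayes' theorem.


P(A) = P(A|B)P(B) + P(A|B')P(B') = 1/4*3/5 + 8/15*2/5 = 109/300
P(B|A) = P(A|B)P(B)/P(A) = (3/20)/(109/300) = 45/109

45/109


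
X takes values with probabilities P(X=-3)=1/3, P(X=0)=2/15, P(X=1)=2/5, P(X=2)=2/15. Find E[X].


E[X] = sum(x * P(x))
= -3*1/3 + 0*2/15 + 1*2/5 + 2*2/15
= -1/3

-1/3


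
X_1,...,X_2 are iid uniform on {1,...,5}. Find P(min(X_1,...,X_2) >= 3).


P(min >= 3) = P(all X_i >= 3) = (P(X_1 >= 3))^2
= (3/5)^2 = 9/25

9/25


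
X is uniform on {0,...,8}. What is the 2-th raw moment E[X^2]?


E[X^2] = (1/9) * sum(x^2 for x=0..8)
= 204/9 = 68/3

68/3


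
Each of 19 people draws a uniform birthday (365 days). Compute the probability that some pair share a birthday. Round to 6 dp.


P(all different) = prod((365-i)/365 for i=0..18) = 0.620881
P(at least one match) = 1 - 0.620881 = 0.379119

0.379119


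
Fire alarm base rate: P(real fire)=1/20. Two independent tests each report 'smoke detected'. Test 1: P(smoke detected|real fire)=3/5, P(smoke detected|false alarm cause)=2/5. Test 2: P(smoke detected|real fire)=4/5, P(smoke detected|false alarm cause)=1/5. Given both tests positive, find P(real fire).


After test 1: P(+) = 3/5*1/20 + 2/5*19/20 = 41/100
P(B|+) = (3/100)/(41/100) = 3/41
After test 2 (use post1 as new prior): P(+) = 4/5*3/41 + 1/5*38/41 = 10/41
P(B|+,+) = (12/205)/(10/41) = 6/25

6/25


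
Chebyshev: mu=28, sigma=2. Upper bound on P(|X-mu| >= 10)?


k = 10/2 = 5
Chebyshev: P(|X-mu| >= k*sigma) <= 1/k^2 = 1/5^2 = 1/25

1/25


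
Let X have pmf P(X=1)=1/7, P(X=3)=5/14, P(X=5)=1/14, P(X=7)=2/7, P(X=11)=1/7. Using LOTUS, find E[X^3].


E[X^3] = sum(g(x)*P(x))
= 1*1/7 + 27*5/14 + 125*1/14 + 343*2/7 + 1331*1/7
= 2148/7

2148/7


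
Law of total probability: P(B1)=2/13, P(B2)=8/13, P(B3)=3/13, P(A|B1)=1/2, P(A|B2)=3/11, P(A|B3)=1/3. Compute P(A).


P(A) = P(A|B1)P(B1) + P(A|B2)P(B2) + P(A|B3)P(B3)
= 1/2*2/13 + 3/11*8/13 + 1/3*3/13
= 1/13 + 24/143 + 1/13 = 46/143

46/143


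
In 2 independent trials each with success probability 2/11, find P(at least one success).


P(at least one) = 1 - P(none)
P(none) = (1 - 2/11)^2 = (9/11)^2 = 81/121
P(at least one) = 1 - 81/121 = 40/121

40/121


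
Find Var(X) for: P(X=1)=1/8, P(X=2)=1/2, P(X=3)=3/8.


E[X] = 9/4, E[X^2] = 11/2
Var(X) = E[X^2] - (E[X])^2 = 11/2 - (9/4)^2 = 7/16

7/16


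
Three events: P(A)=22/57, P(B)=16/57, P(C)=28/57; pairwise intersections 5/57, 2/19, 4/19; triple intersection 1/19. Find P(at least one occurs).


P(A∪B∪C) = P(A)+P(B)+P(C) - P(AB)-P(AC)-P(BC) + P(ABC)
= 22/57+16/57+28/57 - 5/57-2/19-4/19 + 1/19
= 46/57

46/57


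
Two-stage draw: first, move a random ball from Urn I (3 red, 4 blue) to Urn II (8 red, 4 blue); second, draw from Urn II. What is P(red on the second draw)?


P(transfer red) = 3/7; P(transfer blue) = 4/7
If red transferred: Urn II has 9 red of 13, so P(red|red moved) = 9/13
If blue transferred: Urn II has 8 red of 13, so P(red|blue moved) = 8/13
By total probability: P(red) = 3/7*9/13 + 4/7*8/13 = 59/91

59/91


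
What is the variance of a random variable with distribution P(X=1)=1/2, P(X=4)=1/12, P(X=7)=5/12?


E[X] = 15/4, E[X^2] = 89/4
Var(X) = E[X^2] - (E[X])^2 = 89/4 - (15/4)^2 = 131/16

131/16


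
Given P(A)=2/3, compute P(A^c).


P(A') = 1 - P(A) = 1 - 2/3 = 1/3

1/3


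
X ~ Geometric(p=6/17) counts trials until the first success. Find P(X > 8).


P(X > 8) = P(first 8 trials all fail) = (1-p)^8 = (11/17)^8 = 214358881/6975757441

214358881/6975757441


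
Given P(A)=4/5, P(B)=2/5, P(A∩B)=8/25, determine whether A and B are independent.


P(A)*P(B) = 4/5*2/5 = 8/25
P(A∩B) = 8/25, which equals P(A)P(B), so independent

Yes, A and B are independent


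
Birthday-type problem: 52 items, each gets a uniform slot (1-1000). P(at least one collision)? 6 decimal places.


P(all different) = prod((1000-i)/1000 for i=0..51) = 0.259404
P(at least one match) = 1 - 0.259404 = 0.740596

0.740596


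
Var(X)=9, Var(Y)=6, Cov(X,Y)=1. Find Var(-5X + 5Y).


Var(-5X + 5Y) = (-5)^2*Var(X) + 5^2*Var(Y) + 2*(-5)*5*Cov(X,Y)
= 25*9 + 25*6 - 50*1
= 225 + 150 - 50 = 325

325


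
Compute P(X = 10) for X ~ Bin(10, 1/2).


P(X=10) = C(10,10) * p^10 * (1-p)^0
= 1 * 1/1024 * 1
= 1/1024

1/1024


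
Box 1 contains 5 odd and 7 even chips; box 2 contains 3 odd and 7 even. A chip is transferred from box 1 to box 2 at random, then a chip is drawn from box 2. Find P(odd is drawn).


P(transfer odd) = 5/12; P(transfer even) = 7/12
If odd transferred: Urn II has 4 odd of 11, so P(odd|odd moved) = 4/11
If even transferred: Urn II has 3 odd of 11, so P(odd|even moved) = 3/11
By total probability: P(odd) = 5/12*4/11 + 7/12*3/11 = 41/132

41/132


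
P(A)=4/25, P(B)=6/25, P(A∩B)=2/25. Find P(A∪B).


P(A∪B) = P(A) + P(B) - P(A∩B)
= 4/25 + 6/25 - 2/25 = 8/25

8/25


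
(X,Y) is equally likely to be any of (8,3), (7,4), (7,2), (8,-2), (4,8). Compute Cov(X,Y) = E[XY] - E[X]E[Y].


E[X]=34/5, E[Y]=3, E[XY]=82/5
Cov(X,Y) = E[XY] - E[X]E[Y] = 82/5 - 34/5*3 = -4

-4


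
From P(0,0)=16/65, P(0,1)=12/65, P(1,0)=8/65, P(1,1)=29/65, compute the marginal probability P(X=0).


P(X=0) = P(0,0)+P(0,1) = 16/65 + 12/65 = 28/65

28/65


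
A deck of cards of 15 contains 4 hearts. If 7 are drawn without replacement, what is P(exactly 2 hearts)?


P(X=2) = C(4,2)*C(11,5) / C(15,7)
= 6*462 / 6435
= 2772/6435 = 28/65

28/65


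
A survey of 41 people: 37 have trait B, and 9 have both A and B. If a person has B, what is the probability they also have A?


P(A|B) = P(A∩B)/P(B) = (9/41)/(37/41) = 9/37

9/37


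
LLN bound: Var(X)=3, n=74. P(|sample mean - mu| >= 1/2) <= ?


Var(Xbar) = Var(X)/n = 3/74
Chebyshev: P(|Xbar-mu| >= 1/2) <= Var(Xbar)/(1/2)^2 = (3/74)/(1/4) = 6/37

6/37


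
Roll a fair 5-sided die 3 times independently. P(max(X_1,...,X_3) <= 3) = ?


P(max <= 3) = P(all X_i <= 3) = (P(X_1 <= 3))^3
= (3/5)^3 = 27/125

27/125


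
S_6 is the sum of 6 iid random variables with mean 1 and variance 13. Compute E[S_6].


E[S_n] = n*E[X_1] = 6*1 = 6

6


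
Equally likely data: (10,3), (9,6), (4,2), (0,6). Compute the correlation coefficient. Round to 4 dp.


Cov(X,Y) = -1.4375, Var(X) = 16.1875, Var(Y) = 3.1875
rho = Cov/(sqrt(VarX)*sqrt(VarY)) = -0.2001

-0.2001


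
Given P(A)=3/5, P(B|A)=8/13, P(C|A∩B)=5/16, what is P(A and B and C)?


P(A∩B∩C) = P(A) * P(B|A) * P(C|A∩B)
= 3/5 * 8/13 * 5/16
= 24/65 * 5/16 = 3/26

3/26


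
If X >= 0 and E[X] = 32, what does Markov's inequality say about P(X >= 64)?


Markov: P(X >= a) <= E[X]/a
P(X >= 64) <= 32/64 = 1/2

1/2


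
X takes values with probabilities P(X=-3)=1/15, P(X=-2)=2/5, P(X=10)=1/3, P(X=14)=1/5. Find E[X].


E[X] = sum(x * P(x))
= -3*1/15 - 2*2/5 + 10*1/3 + 14*1/5
= 77/15

77/15


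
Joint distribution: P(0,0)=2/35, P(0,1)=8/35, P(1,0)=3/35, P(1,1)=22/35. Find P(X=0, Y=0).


Read from table: P(X=0, Y=0) = 2/35

2/35


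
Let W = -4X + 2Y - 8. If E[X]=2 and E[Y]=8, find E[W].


E[-4X + 2Y - 8] = -4*E[X] + 2*E[Y] - 8
= (-4)*(2) + (2)*(8) + (-8)
= -8 + 16 - 8 = 0

0


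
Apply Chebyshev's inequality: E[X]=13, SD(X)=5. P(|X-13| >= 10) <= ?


k = 10/5 = 2
Chebyshev: P(|X-mu| >= k*sigma) <= 1/k^2 = 1/2^2 = 1/4

1/4


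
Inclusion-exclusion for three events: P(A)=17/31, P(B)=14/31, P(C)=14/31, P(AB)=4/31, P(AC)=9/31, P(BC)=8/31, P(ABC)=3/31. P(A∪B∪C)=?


P(A∪B∪C) = P(A)+P(B)+P(C) - P(AB)-P(AC)-P(BC) + P(ABC)
= 17/31+14/31+14/31 - 4/31-9/31-8/31 + 3/31
= 27/31

27/31


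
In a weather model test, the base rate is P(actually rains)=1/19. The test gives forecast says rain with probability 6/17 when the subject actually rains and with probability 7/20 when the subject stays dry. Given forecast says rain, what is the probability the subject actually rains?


P(A) = P(A|B)P(B) + P(A|B')P(B') = 6/17*1/19 + 7/20*18/19 = 1131/3230
P(B|A) = P(A|B)P(B)/P(A) = (6/323)/(1131/3230) = 20/377

20/377


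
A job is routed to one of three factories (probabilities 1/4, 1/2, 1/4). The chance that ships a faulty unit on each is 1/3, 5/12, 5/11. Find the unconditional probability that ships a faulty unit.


P(A) = P(A|B1)P(B1) + P(A|B2)P(B2) + P(A|B3)P(B3)
= 1/3*1/4 + 5/12*1/2 + 5/11*1/4
= 1/12 + 5/24 + 5/44 = 107/264

107/264


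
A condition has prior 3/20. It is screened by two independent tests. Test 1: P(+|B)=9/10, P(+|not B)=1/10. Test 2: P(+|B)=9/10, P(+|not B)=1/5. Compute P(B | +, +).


After test 1: P(+) = 9/10*3/20 + 1/10*17/20 = 11/50
P(B|+) = (27/200)/(11/50) = 27/44
After test 2 (use post1 as new prior): P(+) = 9/10*27/44 + 1/5*17/44 = 277/440
P(B|+,+) = (243/440)/(277/440) = 243/277

243/277


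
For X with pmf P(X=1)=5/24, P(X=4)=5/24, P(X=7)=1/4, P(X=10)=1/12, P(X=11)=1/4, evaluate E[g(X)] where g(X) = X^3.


E[X^3] = sum(g(x)*P(x))
= 1*5/24 + 64*5/24 + 343*1/4 + 1000*1/12 + 1331*1/4
= 4123/8

4123/8


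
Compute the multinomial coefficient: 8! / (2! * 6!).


8! = 40320
Denominator: 2!=2 * 6!=720
Coefficient = 40320 / 1440 = 28

28


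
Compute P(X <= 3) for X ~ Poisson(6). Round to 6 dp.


P(X<=3) = e^(-6)*6^0/0! + e^(-6)*6^1/1! + e^(-6)*6^2/2! + e^(-6)*6^3/3!
≈ 0.0024787522 + 0.0148725131 + 0.0446175392 + 0.0892350784
= 0.1512038829
≈ 0.151204

0.151204


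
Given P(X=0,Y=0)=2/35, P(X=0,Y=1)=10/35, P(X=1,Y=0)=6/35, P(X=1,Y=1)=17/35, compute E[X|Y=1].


P(Y=1) = 27/35
E[X|Y=1] = (0*10 + 1*17)/27 = 17/27

17/27


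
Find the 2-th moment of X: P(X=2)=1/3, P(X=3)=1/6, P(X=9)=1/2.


E[X^2] = sum(x^2 * P(x))
= 4*1/3 + 9*1/6 + 81*1/2
= 130/3

130/3


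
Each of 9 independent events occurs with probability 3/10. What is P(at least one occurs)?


P(at least one) = 1 - P(none)
P(none) = (1 - 3/10)^9 = (7/10)^9 = 40353607/1000000000
P(at least one) = 1 - 40353607/1000000000 = 959646393/1000000000

959646393/1000000000


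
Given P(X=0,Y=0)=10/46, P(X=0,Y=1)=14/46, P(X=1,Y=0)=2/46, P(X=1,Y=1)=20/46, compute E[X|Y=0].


P(Y=0) = 12/46
E[X|Y=0] = (0*10 + 1*2)/12 = 2/12 = 1/6

1/6


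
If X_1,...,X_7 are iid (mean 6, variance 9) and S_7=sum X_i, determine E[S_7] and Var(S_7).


E[S_n] = n*mu = 7*6 = 42
Var(S_n) = n*sigma^2 = 7*9 = 63

E[S_7]=42, Var(S_7)=63


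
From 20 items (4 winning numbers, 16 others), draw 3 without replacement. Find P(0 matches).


P(X=0) = C(4,0)*C(16,3) / C(20,3)
= 1*560 / 1140
= 560/1140 = 28/57

28/57


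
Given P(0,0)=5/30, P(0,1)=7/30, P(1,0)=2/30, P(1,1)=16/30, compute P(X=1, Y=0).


Read from table: P(X=1, Y=0) = 2/30 = 1/15

1/15


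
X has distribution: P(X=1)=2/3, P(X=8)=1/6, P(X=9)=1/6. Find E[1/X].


E[1/X] = sum(g(x)*P(x))
= 1*2/3 + 1/8*1/6 + 1/9*1/6
= 305/432

305/432


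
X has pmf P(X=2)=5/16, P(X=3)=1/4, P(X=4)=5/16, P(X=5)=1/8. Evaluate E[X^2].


E[X^2] = sum(x^2 * P(x))
= 4*5/16 + 9*1/4 + 16*5/16 + 25*1/8
= 93/8

93/8


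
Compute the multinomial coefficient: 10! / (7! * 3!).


10! = 3628800
Denominator: 7!=5040 * 3!=6
Coefficient = 3628800 / 30240 = 120

120


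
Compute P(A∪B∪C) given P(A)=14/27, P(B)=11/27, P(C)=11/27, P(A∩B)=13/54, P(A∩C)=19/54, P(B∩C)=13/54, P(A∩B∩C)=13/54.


P(A∪B∪C) = P(A)+P(B)+P(C) - P(AB)-P(AC)-P(BC) + P(ABC)
= 14/27+11/27+11/27 - 13/54-19/54-13/54 + 13/54
= 20/27

20/27


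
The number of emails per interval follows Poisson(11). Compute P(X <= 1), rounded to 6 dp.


P(X<=1) = e^(-11)*11^0/0! + e^(-11)*11^1/1!
≈ 0.0000167017 + 0.0001837187
= 0.0002004204
≈ 0.000200

0.000200


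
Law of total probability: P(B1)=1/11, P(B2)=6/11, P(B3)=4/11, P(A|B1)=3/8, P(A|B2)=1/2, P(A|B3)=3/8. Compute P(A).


P(A) = P(A|B1)P(B1) + P(A|B2)P(B2) + P(A|B3)P(B3)
= 3/8*1/11 + 1/2*6/11 + 3/8*4/11
= 3/88 + 3/11 + 3/22 = 39/88

39/88


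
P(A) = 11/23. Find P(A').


P(A') = 1 - P(A) = 1 - 11/23 = 12/23

12/23


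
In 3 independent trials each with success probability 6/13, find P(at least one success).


P(at least one) = 1 - P(none)
P(none) = (1 - 6/13)^3 = (7/13)^3 = 343/2197
P(at least one) = 1 - 343/2197 = 1854/2197

1854/2197


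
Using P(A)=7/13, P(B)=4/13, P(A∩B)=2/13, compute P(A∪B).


P(A∪B) = P(A) + P(B) - P(A∩B)
= 7/13 + 4/13 - 2/13 = 9/13

9/13


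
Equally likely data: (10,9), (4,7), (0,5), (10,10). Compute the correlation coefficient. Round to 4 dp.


Cov(X,Y) = 8.0000, Var(X) = 18.0000, Var(Y) = 3.6875
rho = Cov/(sqrt(VarX)*sqrt(VarY)) = 0.9819

0.9819


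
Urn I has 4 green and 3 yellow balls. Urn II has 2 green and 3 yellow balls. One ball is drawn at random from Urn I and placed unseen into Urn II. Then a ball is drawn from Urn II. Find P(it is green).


P(transfer green) = 4/7; P(transfer yellow) = 3/7
If green transferred: Urn II has 3 green of 6, so P(green|green moved) = 1/2
If yellow transferred: Urn II has 2 green of 6, so P(green|yellow moved) = 1/3
By total probability: P(green) = 4/7*1/2 + 3/7*1/3 = 3/7

3/7


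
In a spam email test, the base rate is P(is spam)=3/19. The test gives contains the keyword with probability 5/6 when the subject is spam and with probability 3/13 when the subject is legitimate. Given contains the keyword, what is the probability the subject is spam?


P(A) = P(A|B)P(B) + P(A|B')P(B') = 5/6*3/19 + 3/13*16/19 = 161/494
P(B|A) = P(A|B)P(B)/P(A) = (5/38)/(161/494) = 65/161

65/161


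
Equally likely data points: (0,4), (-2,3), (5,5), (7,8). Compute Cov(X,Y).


E[X]=5/2, E[Y]=5, E[XY]=75/4
Cov(X,Y) = E[XY] - E[X]E[Y] = 75/4 - 5/2*5 = 25/4

25/4


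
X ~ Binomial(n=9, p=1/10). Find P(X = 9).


P(X=9) = C(9,9) * p^9 * (1-p)^0
= 1 * 1/1000000000 * 1
= 1/1000000000

1/1000000000


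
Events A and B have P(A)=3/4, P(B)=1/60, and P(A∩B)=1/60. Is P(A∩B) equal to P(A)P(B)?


P(A)*P(B) = 3/4*1/60 = 1/80
P(A∩B) = 1/60 != 1/80, so not independent

No, A and B are not independent


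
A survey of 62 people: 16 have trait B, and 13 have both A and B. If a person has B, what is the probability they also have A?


P(A|B) = P(A∩B)/P(B) = (13/62)/(16/62) = 13/16

13/16


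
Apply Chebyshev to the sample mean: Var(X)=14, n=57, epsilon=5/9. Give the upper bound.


Var(Xbar) = Var(X)/n = 14/57
Chebyshev: P(|Xbar-mu| >= 5/9) <= Var(Xbar)/(5/9)^2 = (14/57)/(25/81) = 378/475

378/475


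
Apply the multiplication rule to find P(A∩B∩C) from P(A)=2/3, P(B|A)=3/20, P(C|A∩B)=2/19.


P(A∩B∩C) = P(A) * P(B|A) * P(C|A∩B)
= 2/3 * 3/20 * 2/19
= 1/10 * 2/19 = 1/95

1/95


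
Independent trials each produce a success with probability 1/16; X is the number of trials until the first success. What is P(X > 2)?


P(X > 2) = P(first 2 trials all fail) = (1-p)^2 = (15/16)^2 = 225/256

225/256


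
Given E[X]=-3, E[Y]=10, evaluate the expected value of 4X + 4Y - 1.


E[4X + 4Y - 1] = 4*E[X] + 4*E[Y] - 1
= (4)*(-3) + (4)*(10) + (-1)
= -12 + 40 - 1 = 27

27


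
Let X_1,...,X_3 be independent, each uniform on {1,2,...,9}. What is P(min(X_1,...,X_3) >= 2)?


P(min >= 2) = P(all X_i >= 2) = (P(X_1 >= 2))^3
= (8/9)^3 = 512/729

512/729


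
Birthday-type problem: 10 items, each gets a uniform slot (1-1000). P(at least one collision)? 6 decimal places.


P(all different) = prod((1000-i)/1000 for i=0..9) = 0.955861
P(at least one match) = 1 - 0.955861 = 0.044139

0.044139


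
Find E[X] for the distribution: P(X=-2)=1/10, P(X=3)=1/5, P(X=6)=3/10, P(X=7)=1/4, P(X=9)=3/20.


E[X] = sum(x * P(x))
= -2*1/10 + 3*1/5 + 6*3/10 + 7*1/4 + 9*3/20
= 53/10

53/10


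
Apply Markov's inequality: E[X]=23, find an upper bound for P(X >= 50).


Markov: P(X >= a) <= E[X]/a
P(X >= 50) <= 23/50

23/50


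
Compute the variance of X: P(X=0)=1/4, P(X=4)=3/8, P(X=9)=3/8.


E[X] = 39/8, E[X^2] = 291/8
Var(X) = E[X^2] - (E[X])^2 = 291/8 - (39/8)^2 = 807/64

807/64


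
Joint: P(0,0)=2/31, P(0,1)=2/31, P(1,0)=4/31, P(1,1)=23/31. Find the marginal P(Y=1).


P(Y=1) = P(0,1)+P(1,1) = 2/31 + 23/31 = 25/31

25/31


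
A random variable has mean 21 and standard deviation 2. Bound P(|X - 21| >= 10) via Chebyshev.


k = 10/2 = 5
Chebyshev: P(|X-mu| >= k*sigma) <= 1/k^2 = 1/5^2 = 1/25

1/25


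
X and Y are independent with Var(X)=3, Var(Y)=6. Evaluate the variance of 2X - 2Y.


Independence => Cov(X,Y)=0
Var(2X - 2Y) = 2^2*Var(X) + (-2)^2*Var(Y)
= 4*3 + 4*6 = 36

36


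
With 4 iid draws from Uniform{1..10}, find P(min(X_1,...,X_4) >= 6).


P(min >= 6) = P(all X_i >= 6) = (P(X_1 >= 6))^4
= (5/10)^4 = (1/2)^4 = 1/16

1/16


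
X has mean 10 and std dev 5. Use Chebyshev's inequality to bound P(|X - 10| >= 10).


k = 10/5 = 2
Chebyshev: P(|X-mu| >= k*sigma) <= 1/k^2 = 1/2^2 = 1/4

1/4


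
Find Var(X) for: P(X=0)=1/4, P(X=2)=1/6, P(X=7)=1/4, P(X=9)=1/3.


E[X] = 61/12, E[X^2] = 479/12
Var(X) = E[X^2] - (E[X])^2 = 479/12 - (61/12)^2 = 2027/144

2027/144


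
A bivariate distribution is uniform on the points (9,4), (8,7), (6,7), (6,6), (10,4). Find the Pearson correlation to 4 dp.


Cov(X,Y) = -1.6800, Var(X) = 2.5600, Var(Y) = 1.8400
rho = Cov/(sqrt(VarX)*sqrt(VarY)) = -0.7741

-0.7741


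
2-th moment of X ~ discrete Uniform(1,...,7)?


E[X^2] = (1/7) * sum(x^2 for x=1..7)
= 140/7 = 20

20


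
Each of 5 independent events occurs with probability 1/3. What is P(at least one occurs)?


P(at least one) = 1 - P(none)
P(none) = (1 - 1/3)^5 = (2/3)^5 = 32/243
P(at least one) = 1 - 32/243 = 211/243

211/243


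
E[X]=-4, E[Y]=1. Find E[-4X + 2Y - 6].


E[-4X + 2Y - 6] = -4*E[X] + 2*E[Y] - 6
= (-4)*(-4) + (2)*(1) + (-6)
= 16 + 2 - 6 = 12

12


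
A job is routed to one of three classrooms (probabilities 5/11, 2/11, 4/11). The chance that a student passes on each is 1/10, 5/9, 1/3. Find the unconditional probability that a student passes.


P(A) = P(A|B1)P(B1) + P(A|B2)P(B2) + P(A|B3)P(B3)
= 1/10*5/11 + 5/9*2/11 + 1/3*4/11
= 1/22 + 10/99 + 4/33 = 53/198

53/198


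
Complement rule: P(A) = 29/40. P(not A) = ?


P(A') = 1 - P(A) = 1 - 29/40 = 11/40

11/40


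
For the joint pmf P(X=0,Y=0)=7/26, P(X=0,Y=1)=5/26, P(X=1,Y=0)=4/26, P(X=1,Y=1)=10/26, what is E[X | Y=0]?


P(Y=0) = 11/26
E[X|Y=0] = (0*7 + 1*4)/11 = 4/11

4/11


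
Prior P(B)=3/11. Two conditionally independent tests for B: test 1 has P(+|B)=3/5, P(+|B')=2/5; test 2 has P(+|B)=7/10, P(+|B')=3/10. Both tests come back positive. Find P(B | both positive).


After test 1: P(+) = 3/5*3/11 + 2/5*8/11 = 5/11
P(B|+) = (9/55)/(5/11) = 9/25
After test 2 (use post1 as new prior): P(+) = 7/10*9/25 + 3/10*16/25 = 111/250
P(B|+,+) = (63/250)/(111/250) = 21/37

21/37


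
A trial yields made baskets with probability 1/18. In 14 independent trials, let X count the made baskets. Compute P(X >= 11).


P(X>=11) = P(X=11) + P(X=12) + P(X=13) + P(X=14)
= 447083/93703341895520256 + 26299/374813367582081024 + 119/187406683791040512 + 1/374813367582081024
= 907435/187406683791040512

907435/187406683791040512


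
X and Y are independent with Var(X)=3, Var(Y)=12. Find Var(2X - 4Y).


Independence => Cov(X,Y)=0
Var(2X - 4Y) = 2^2*Var(X) + (-4)^2*Var(Y)
= 4*3 + 16*12 = 204

204


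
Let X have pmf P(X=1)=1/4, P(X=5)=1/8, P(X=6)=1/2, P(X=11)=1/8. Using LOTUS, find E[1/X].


E[1/X] = sum(g(x)*P(x))
= 1*1/4 + 1/5*1/8 + 1/6*1/2 + 1/11*1/8
= 61/165

61/165


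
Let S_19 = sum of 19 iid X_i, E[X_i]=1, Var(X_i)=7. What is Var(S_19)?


By independence, Var(S_n) = n*Var(X_1) = 19*7 = 133

133


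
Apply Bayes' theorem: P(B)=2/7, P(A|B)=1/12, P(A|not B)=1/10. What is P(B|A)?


P(A) = P(A|B)P(B) + P(A|B')P(B') = 1/12*2/7 + 1/10*5/7 = 2/21
P(B|A) = P(A|B)P(B)/P(A) = (1/42)/(2/21) = 1/4

1/4


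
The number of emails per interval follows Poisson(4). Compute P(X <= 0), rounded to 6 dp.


P(X<=0) = e^(-4)*4^0/0!
≈ 0.0183156389
≈ 0.018316

0.018316


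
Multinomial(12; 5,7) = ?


12! = 479001600
Denominator: 5!=120 * 7!=5040
Coefficient = 479001600 / 604800 = 792

792


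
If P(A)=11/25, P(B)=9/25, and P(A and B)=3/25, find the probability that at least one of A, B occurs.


P(A∪B) = P(A) + P(B) - P(A∩B)
= 11/25 + 9/25 - 3/25 = 17/25

17/25


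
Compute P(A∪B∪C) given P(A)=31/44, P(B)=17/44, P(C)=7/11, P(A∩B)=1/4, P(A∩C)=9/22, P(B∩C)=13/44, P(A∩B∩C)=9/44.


P(A∪B∪C) = P(A)+P(B)+P(C) - P(AB)-P(AC)-P(BC) + P(ABC)
= 31/44+17/44+7/11 - 1/4-9/22-13/44 + 9/44
= 43/44

43/44


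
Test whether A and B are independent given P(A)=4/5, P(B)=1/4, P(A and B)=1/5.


P(A)*P(B) = 4/5*1/4 = 1/5
P(A∩B) = 1/5, which equals P(A)P(B), so independent

Yes, A and B are independent


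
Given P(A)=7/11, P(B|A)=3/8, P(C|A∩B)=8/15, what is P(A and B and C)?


P(A∩B∩C) = P(A) * P(B|A) * P(C|A∩B)
= 7/11 * 3/8 * 8/15
= 21/88 * 8/15 = 7/55

7/55


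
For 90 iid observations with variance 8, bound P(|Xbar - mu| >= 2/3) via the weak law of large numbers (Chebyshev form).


Var(Xbar) = Var(X)/n = 8/90
Chebyshev: P(|Xbar-mu| >= 2/3) <= Var(Xbar)/(2/3)^2 = (4/45)/(4/9) = 1/5

1/5


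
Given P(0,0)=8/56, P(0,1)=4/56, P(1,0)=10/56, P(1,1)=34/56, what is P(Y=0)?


P(Y=0) = P(0,0)+P(1,0) = 8/56 + 10/56 = 18/56 = 9/28

9/28


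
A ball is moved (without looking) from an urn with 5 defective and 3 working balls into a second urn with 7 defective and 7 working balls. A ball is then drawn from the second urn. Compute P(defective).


P(transfer defective) = 5/8; P(transfer working) = 3/8
If defective transferred: Urn II has 8 defective of 15, so P(defective|defective moved) = 8/15
If working transferred: Urn II has 7 defective of 15, so P(defective|working moved) = 7/15
By total probability: P(defective) = 5/8*8/15 + 3/8*7/15 = 61/120

61/120


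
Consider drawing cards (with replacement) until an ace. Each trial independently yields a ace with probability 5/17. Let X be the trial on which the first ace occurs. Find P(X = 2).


P(X=2) = (1-p)^1 * p = (12/17)^1 * 5/17
= 12/17 * 5/17 = 60/289

60/289


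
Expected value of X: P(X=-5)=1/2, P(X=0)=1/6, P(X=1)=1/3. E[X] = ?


E[X] = sum(x * P(x))
= -5*1/2 + 0*1/6 + 1*1/3
= -13/6

-13/6


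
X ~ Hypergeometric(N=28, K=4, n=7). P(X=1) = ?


P(X=1) = C(4,1)*C(24,6) / C(28,7)
= 4*134596 / 1184040
= 538384/1184040 = 266/585

266/585


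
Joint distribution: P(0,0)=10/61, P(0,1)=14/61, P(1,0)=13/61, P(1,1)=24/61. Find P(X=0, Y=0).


Read from table: P(X=0, Y=0) = 10/61

10/61


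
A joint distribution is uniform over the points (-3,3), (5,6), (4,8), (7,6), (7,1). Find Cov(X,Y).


E[X]=4, E[Y]=24/5, E[XY]=102/5
Cov(X,Y) = E[XY] - E[X]E[Y] = 102/5 - 4*24/5 = 6/5

6/5


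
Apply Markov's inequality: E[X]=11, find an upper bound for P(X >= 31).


Markov: P(X >= a) <= E[X]/a
P(X >= 31) <= 11/31

11/31


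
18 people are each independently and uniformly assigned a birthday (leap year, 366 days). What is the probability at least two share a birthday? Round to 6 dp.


P(all different) = prod((366-i)/366 for i=0..17) = 0.653862
P(at least one match) = 1 - 0.653862 = 0.346138

0.346138


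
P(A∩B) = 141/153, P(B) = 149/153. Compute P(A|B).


P(A|B) = P(A∩B)/P(B) = (141/153)/(149/153) = 141/149

141/149


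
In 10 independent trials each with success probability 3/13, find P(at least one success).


P(at least one) = 1 - P(none)
P(none) = (1 - 3/13)^10 = (10/13)^10 = 10000000000/137858491849
P(at least one) = 1 - 10000000000/137858491849 = 127858491849/137858491849

127858491849/137858491849


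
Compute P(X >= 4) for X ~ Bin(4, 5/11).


P(X>=4) = P(X=4)
= 625/14641
= 625/14641

625/14641


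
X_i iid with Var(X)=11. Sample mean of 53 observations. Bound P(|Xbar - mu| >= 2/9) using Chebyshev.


Var(Xbar) = Var(X)/n = 11/53
Chebyshev: P(|Xbar-mu| >= 2/9) <= Var(Xbar)/(2/9)^2 = (11/53)/(4/81) = 891/212
Bound exceeds 1, so trivial bound: 1

1


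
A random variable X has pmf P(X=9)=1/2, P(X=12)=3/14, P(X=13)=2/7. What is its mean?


E[X] = sum(x * P(x))
= 9*1/2 + 12*3/14 + 13*2/7
= 151/14

151/14


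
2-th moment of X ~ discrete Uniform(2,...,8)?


E[X^2] = (1/7) * sum(x^2 for x=2..8)
= 203/7 = 29

29


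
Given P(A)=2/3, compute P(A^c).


P(A') = 1 - P(A) = 1 - 2/3 = 1/3

1/3


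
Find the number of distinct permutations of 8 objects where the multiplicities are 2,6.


8! = 40320
Denominator: 2!=2 * 6!=720
Coefficient = 40320 / 1440 = 28

28


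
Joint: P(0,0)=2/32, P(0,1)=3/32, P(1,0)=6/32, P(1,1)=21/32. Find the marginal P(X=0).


P(X=0) = P(0,0)+P(0,1) = 2/32 + 3/32 = 5/32

5/32


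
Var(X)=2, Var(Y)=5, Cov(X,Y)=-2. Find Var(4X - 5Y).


Var(4X - 5Y) = 4^2*Var(X) + (-5)^2*Var(Y) + 2*4*(-5)*Cov(X,Y)
= 16*2 + 25*5 - 40*(-2)
= 32 + 125 + 80 = 237

237


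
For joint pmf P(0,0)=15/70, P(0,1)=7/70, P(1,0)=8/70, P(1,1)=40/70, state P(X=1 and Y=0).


Read from table: P(X=1, Y=0) = 8/70 = 4/35

4/35


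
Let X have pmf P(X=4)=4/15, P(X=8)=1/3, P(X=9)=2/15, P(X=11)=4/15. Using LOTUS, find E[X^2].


E[X^2] = sum(g(x)*P(x))
= 16*4/15 + 64*1/3 + 81*2/15 + 121*4/15
= 206/3

206/3


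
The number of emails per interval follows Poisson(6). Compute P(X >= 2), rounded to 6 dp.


P(X>=2) = 1 - P(X<=1) = 1 - (e^(-6)*6^0/0! + e^(-6)*6^1/1!)
≈ 1 - (0.0024787522 + 0.0148725131)
= 1 - 0.0173512653 = 0.9826487347
≈ 0.982649

0.982649


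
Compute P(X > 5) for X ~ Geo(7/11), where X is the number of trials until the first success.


P(X > 5) = P(first 5 trials all fail) = (1-p)^5 = (4/11)^5 = 1024/161051

1024/161051


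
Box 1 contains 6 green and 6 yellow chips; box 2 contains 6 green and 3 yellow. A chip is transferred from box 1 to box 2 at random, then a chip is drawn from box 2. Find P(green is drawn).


P(transfer green) = 6/12 = 1/2; P(transfer yellow) = 1/2
If green transferred: Urn II has 7 green of 10, so P(green|green moved) = 7/10
If yellow transferred: Urn II has 6 green of 10, so P(green|yellow moved) = 3/5
By total probability: P(green) = 1/2*7/10 + 1/2*3/5 = 13/20

13/20


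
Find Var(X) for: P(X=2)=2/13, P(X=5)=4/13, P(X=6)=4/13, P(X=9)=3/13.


E[X] = 75/13, E[X^2] = 495/13
Var(X) = E[X^2] - (E[X])^2 = 495/13 - (75/13)^2 = 810/169

810/169


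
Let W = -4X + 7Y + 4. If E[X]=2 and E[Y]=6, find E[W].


E[-4X + 7Y + 4] = -4*E[X] + 7*E[Y] + 4
= (-4)*(2) + (7)*(6) + (4)
= -8 + 42 + 4 = 38

38


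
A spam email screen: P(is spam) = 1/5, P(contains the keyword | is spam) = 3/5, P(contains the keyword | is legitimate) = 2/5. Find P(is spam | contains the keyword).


P(A) = P(A|B)P(B) + P(A|B')P(B') = 3/5*1/5 + 2/5*4/5 = 11/25
P(B|A) = P(A|B)P(B)/P(A) = (3/25)/(11/25) = 3/11

3/11


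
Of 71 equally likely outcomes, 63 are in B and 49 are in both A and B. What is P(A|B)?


P(A|B) = P(A∩B)/P(B) = (49/71)/(63/71) = 49/63 = 7/9

7/9


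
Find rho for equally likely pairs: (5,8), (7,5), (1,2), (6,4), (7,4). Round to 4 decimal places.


Cov(X,Y) = 1.8800, Var(X) = 4.9600, Var(Y) = 3.8400
rho = Cov/(sqrt(VarX)*sqrt(VarY)) = 0.4308

0.4308


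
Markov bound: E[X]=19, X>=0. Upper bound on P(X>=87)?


Markov: P(X >= a) <= E[X]/a
P(X >= 87) <= 19/87

19/87


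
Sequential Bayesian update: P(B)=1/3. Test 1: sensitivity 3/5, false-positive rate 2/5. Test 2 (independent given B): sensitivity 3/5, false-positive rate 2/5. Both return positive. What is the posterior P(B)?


After test 1: P(+) = 3/5*1/3 + 2/5*2/3 = 7/15
P(B|+) = (1/5)/(7/15) = 3/7
After test 2 (use post1 as new prior): P(+) = 3/5*3/7 + 2/5*4/7 = 17/35
P(B|+,+) = (9/35)/(17/35) = 9/17

9/17


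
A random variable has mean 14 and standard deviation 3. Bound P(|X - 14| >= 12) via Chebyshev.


k = 12/3 = 4
Chebyshev: P(|X-mu| >= k*sigma) <= 1/k^2 = 1/4^2 = 1/16

1/16


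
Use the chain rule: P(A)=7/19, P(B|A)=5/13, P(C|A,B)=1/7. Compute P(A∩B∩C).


P(A∩B∩C) = P(A) * P(B|A) * P(C|A∩B)
= 7/19 * 5/13 * 1/7
= 35/247 * 1/7 = 5/247

5/247


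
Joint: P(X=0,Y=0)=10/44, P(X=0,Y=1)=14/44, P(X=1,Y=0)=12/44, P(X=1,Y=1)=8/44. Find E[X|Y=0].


P(Y=0) = 22/44
E[X|Y=0] = (0*10 + 1*12)/22 = 12/22 = 6/11

6/11


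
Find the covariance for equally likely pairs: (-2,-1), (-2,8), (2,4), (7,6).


E[X]=5/4, E[Y]=17/4, E[XY]=9
Cov(X,Y) = E[XY] - E[X]E[Y] = 9 - 5/4*17/4 = 59/16

59/16


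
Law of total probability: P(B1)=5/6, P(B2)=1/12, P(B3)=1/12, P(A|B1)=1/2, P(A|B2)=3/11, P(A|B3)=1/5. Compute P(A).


P(A) = P(A|B1)P(B1) + P(A|B2)P(B2) + P(A|B3)P(B3)
= 1/2*5/6 + 3/11*1/12 + 1/5*1/12
= 5/12 + 1/44 + 1/60 = 301/660

301/660


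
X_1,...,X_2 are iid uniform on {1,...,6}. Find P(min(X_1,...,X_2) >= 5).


P(min >= 5) = P(all X_i >= 5) = (P(X_1 >= 5))^2
= (2/6)^2 = (1/3)^2 = 1/9

1/9


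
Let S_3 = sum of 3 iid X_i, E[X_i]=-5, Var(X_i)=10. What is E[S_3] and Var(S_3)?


E[S_n] = n*mu = 3*-5 = -15
Var(S_n) = n*sigma^2 = 3*10 = 30

E[S_3]=-15, Var(S_3)=30


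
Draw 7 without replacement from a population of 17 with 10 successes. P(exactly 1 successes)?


P(X=1) = C(10,1)*C(7,6) / C(17,7)
= 10*7 / 19448
= 70/19448 = 35/9724

35/9724


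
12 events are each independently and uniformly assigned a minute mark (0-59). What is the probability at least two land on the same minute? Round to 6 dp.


P(all different) = prod((60-i)/60 for i=0..11) = 0.307929
P(at least one match) = 1 - 0.307929 = 0.692071

0.692071


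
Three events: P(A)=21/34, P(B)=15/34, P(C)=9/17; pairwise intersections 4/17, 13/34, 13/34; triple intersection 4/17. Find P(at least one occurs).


P(A∪B∪C) = P(A)+P(B)+P(C) - P(AB)-P(AC)-P(BC) + P(ABC)
= 21/34+15/34+9/17 - 4/17-13/34-13/34 + 4/17
= 14/17

14/17
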